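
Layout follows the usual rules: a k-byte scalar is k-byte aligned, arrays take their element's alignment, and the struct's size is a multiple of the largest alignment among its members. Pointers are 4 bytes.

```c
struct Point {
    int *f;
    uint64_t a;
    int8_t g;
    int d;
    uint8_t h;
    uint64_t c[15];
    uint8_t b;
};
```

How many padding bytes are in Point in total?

f at 0 (size 4, align 4) → ends 4
pad 4 to align 8 for a
a at 8 (size 8, align 8) → ends 16
g at 16 (size 1, align 1) → ends 17
pad 3 to align 4 for d
d at 20 (size 4, align 4) → ends 24
h at 24 (size 1, align 1) → ends 25
pad 7 to align 8 for c
c at 32 (size 120, align 8) → ends 152
b at 152 (size 1, align 1) → ends 153
tail pad 7 to reach multiple of 8
total 160 bytes, alignment 8
data bytes 139, size 160 → padding 21

21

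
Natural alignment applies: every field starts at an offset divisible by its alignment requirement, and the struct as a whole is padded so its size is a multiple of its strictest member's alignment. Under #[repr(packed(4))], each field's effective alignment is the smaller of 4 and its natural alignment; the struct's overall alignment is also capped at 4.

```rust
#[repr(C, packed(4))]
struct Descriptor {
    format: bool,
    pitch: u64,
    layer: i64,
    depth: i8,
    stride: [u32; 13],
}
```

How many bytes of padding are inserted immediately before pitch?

3

0..1  format  (1B, 1-aligned)
1..4  -- padding (3B)
4..12  pitch  (8B, 4-aligned)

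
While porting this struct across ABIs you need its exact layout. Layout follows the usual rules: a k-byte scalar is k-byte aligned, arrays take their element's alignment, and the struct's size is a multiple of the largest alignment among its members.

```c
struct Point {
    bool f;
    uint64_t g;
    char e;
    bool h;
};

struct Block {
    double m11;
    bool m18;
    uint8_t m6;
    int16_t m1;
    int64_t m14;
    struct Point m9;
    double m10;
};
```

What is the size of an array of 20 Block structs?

Point: @0: f [1B, align 1] → 1; +7 pad (align 8); @8: g [8B, align 8] → 16; @16: e [1B, align 1] → 17; @17: h [1B, align 1] → 18; +6 tail pad (align 8); size 24, align 8
@0: m11 [8B, align 8] → 8
@8: m18 [1B, align 1] → 9
@9: m6 [1B, align 1] → 10
@10: m1 [2B, align 2] → 12
+4 pad (align 8)
@16: m14 [8B, align 8] → 24
@24: m9 [24B, align 8] → 48
@48: m10 [8B, align 8] → 56
size 56, align 8
array of 20: 20 × 56 = 1120

1120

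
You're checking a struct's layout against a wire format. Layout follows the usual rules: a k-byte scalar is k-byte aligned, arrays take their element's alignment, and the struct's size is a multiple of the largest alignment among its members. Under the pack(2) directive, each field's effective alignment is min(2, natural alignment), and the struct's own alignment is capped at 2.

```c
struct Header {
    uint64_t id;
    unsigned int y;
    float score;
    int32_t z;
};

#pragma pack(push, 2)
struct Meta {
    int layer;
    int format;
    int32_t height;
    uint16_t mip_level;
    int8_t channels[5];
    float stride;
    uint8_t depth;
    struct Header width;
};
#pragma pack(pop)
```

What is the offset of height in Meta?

8

Header: id at 0 (size 8, align 8) → ends 8; y at 8 (size 4, align 4) → ends 12; score at 12 (size 4, align 4) → ends 16; z at 16 (size 4, align 4) → ends 20; tail pad 4 to reach multiple of 8; total 24 bytes, alignment 8
layer at 0 (size 4, align 2) → ends 4
format at 4 (size 4, align 2) → ends 8
height at 8 (size 4, align 2) → ends 12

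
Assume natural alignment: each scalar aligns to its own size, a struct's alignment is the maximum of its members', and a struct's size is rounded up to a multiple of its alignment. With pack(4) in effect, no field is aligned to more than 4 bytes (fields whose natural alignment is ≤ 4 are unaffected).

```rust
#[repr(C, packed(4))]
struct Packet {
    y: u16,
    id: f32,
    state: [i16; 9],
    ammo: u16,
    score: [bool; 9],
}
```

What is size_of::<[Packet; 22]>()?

880

@0: y [2B, align 2] → 2
+2 pad (align 4)
@4: id [4B, align 4] → 8
@8: state [18B, align 2] → 26
@26: ammo [2B, align 2] → 28
@28: score [9B, align 1] → 37
+3 tail pad (align 4)
size 40, align 4
array of 22: 22 × 40 = 880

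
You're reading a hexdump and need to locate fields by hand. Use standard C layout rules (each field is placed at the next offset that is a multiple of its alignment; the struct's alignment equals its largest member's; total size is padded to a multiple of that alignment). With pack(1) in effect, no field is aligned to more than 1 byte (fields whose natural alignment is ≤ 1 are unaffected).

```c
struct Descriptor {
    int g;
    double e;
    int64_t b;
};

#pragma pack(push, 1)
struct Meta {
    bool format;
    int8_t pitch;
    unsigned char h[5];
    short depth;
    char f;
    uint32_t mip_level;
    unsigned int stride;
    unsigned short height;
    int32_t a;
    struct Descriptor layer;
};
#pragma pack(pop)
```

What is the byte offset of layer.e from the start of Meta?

Descriptor: 0..4  g  (4B, 4-aligned); 4..8  -- padding (4B); 8..16  e  (8B, 8-aligned); 16..24  b  (8B, 8-aligned); sizeof = 24, alignof = 8
0..1  format  (1B, 1-aligned)
1..2  pitch  (1B, 1-aligned)
2..7  h  (5B, 1-aligned)
7..9  depth  (2B, 1-aligned)
9..10  f  (1B, 1-aligned)
10..14  mip_level  (4B, 1-aligned)
14..18  stride  (4B, 1-aligned)
18..20  height  (2B, 1-aligned)
20..24  a  (4B, 1-aligned)
24..48  layer  (24B, 1-aligned)
within Descriptor: e at 8
24 + 8 = 32

32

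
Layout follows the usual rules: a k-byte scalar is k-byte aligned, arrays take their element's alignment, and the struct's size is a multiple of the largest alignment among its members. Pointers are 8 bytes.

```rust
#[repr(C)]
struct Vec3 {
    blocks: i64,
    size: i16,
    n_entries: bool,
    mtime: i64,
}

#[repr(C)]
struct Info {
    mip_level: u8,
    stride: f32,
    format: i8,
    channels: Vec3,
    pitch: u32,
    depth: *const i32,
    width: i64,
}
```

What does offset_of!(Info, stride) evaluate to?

Vec3: blocks at 0 (size 8, align 8) → ends 8; size at 8 (size 2, align 2) → ends 10; n_entries at 10 (size 1, align 1) → ends 11; pad 5 to align 8 for mtime; mtime at 16 (size 8, align 8) → ends 24; total 24 bytes, alignment 8
mip_level at 0 (size 1, align 1) → ends 1
pad 3 to align 4 for stride
stride at 4 (size 4, align 4) → ends 8

4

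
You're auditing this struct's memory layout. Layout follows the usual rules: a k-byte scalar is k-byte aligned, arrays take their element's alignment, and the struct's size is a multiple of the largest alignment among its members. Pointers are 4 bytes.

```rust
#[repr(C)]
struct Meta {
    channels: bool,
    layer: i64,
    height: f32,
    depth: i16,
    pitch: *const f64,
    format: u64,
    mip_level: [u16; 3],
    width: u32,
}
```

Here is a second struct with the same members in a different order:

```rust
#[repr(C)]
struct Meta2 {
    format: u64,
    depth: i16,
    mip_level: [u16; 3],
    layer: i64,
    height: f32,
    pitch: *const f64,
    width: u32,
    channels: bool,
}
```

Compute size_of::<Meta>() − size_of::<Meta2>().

16

0..1  channels  (1B, 1-aligned)
1..8  -- padding (7B)
8..16  layer  (8B, 8-aligned)
16..20  height  (4B, 4-aligned)
20..22  depth  (2B, 2-aligned)
22..24  -- padding (2B)
24..28  pitch  (4B, 4-aligned)
28..32  -- padding (4B)
32..40  format  (8B, 8-aligned)
40..46  mip_level  (6B, 2-aligned)
46..48  -- padding (2B)
48..52  width  (4B, 4-aligned)
52..56  -- tail padding (4B)
sizeof = 56, alignof = 8
— Meta2 —
0..8  format  (8B, 8-aligned)
8..10  depth  (2B, 2-aligned)
10..16  mip_level  (6B, 2-aligned)
16..24  layer  (8B, 8-aligned)
24..28  height  (4B, 4-aligned)
28..32  pitch  (4B, 4-aligned)
32..36  width  (4B, 4-aligned)
36..37  channels  (1B, 1-aligned)
37..40  -- tail padding (3B)
sizeof = 40, alignof = 8
56 − 40 = 16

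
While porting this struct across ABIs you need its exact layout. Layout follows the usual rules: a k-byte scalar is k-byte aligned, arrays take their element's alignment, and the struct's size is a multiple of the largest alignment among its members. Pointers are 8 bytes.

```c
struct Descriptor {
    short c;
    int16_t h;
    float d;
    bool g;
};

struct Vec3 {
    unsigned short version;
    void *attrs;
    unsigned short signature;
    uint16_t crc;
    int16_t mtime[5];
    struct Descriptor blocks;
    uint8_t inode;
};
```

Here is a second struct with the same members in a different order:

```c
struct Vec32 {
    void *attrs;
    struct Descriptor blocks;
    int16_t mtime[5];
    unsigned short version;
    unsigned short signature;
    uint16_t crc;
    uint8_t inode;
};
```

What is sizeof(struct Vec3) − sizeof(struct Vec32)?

8

Descriptor: c at 0 (size 2, align 2) → ends 2; h at 2 (size 2, align 2) → ends 4; d at 4 (size 4, align 4) → ends 8; g at 8 (size 1, align 1) → ends 9; tail pad 3 to reach multiple of 4; total 12 bytes, alignment 4
version at 0 (size 2, align 2) → ends 2
pad 6 to align 8 for attrs
attrs at 8 (size 8, align 8) → ends 16
signature at 16 (size 2, align 2) → ends 18
crc at 18 (size 2, align 2) → ends 20
mtime at 20 (size 10, align 2) → ends 30
pad 2 to align 4 for blocks
blocks at 32 (size 12, align 4) → ends 44
inode at 44 (size 1, align 1) → ends 45
tail pad 3 to reach multiple of 8
total 48 bytes, alignment 8
— Vec32 —
attrs at 0 (size 8, align 8) → ends 8
blocks at 8 (size 12, align 4) → ends 20
mtime at 20 (size 10, align 2) → ends 30
version at 30 (size 2, align 2) → ends 32
signature at 32 (size 2, align 2) → ends 34
crc at 34 (size 2, align 2) → ends 36
inode at 36 (size 1, align 1) → ends 37
tail pad 3 to reach multiple of 8
total 40 bytes, alignment 8
48 − 40 = 8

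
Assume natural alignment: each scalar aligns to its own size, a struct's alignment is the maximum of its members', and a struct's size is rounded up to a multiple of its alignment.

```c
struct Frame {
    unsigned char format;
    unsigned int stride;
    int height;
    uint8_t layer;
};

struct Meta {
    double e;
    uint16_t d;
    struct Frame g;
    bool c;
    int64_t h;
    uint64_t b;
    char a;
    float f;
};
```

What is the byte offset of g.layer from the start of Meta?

Frame: @0: format [1B, align 1] → 1; +3 pad (align 4); @4: stride [4B, align 4] → 8; @8: height [4B, align 4] → 12; @12: layer [1B, align 1] → 13; +3 tail pad (align 4); size 16, align 4
@0: e [8B, align 8] → 8
@8: d [2B, align 2] → 10
+2 pad (align 4)
@12: g [16B, align 4] → 28
within Frame: layer at 12
12 + 12 = 24

24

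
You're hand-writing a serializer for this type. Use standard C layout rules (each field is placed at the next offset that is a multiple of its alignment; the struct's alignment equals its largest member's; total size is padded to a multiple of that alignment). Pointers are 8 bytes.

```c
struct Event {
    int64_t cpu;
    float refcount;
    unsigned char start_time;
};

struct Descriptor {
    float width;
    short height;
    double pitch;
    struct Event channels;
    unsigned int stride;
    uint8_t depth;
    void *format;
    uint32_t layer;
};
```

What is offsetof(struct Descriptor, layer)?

48

Event: cpu at 0 (size 8, align 8) → ends 8; refcount at 8 (size 4, align 4) → ends 12; start_time at 12 (size 1, align 1) → ends 13; tail pad 3 to reach multiple of 8; total 16 bytes, alignment 8
width at 0 (size 4, align 4) → ends 4
height at 4 (size 2, align 2) → ends 6
pad 2 to align 8 for pitch
pitch at 8 (size 8, align 8) → ends 16
channels at 16 (size 16, align 8) → ends 32
stride at 32 (size 4, align 4) → ends 36
depth at 36 (size 1, align 1) → ends 37
pad 3 to align 8 for format
format at 40 (size 8, align 8) → ends 48
layer at 48 (size 4, align 4) → ends 52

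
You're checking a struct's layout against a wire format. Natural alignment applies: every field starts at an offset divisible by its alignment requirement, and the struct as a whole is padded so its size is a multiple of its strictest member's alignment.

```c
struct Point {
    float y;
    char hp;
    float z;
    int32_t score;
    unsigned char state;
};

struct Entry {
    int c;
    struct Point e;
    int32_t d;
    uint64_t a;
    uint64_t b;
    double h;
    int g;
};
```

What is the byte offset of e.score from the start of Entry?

Point: 0..4  y  (4B, 4-aligned); 4..5  hp  (1B, 1-aligned); 5..8  -- padding (3B); 8..12  z  (4B, 4-aligned); 12..16  score  (4B, 4-aligned); 16..17  state  (1B, 1-aligned); 17..20  -- tail padding (3B); sizeof = 20, alignof = 4
0..4  c  (4B, 4-aligned)
4..24  e  (20B, 4-aligned)
within Point: score at 12
4 + 12 = 16

16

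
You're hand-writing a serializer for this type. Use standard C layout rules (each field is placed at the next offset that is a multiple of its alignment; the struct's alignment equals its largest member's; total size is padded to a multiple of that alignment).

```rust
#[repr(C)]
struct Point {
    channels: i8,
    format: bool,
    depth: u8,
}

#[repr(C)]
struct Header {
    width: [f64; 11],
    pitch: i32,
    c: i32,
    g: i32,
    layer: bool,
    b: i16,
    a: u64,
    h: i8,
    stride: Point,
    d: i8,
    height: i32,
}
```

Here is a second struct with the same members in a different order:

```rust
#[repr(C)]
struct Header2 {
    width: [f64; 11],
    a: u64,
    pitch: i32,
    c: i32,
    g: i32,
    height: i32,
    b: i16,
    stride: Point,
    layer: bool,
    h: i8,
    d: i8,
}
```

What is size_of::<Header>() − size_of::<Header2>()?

Point: 0..1  channels  (1B, 1-aligned); 1..2  format  (1B, 1-aligned); 2..3  depth  (1B, 1-aligned); sizeof = 3, alignof = 1
0..88  width  (88B, 8-aligned)
88..92  pitch  (4B, 4-aligned)
92..96  c  (4B, 4-aligned)
96..100  g  (4B, 4-aligned)
100..101  layer  (1B, 1-aligned)
101..102  -- padding (1B)
102..104  b  (2B, 2-aligned)
104..112  a  (8B, 8-aligned)
112..113  h  (1B, 1-aligned)
113..116  stride  (3B, 1-aligned)
116..117  d  (1B, 1-aligned)
117..120  -- padding (3B)
120..124  height  (4B, 4-aligned)
124..128  -- tail padding (4B)
sizeof = 128, alignof = 8
— Header2 —
0..88  width  (88B, 8-aligned)
88..96  a  (8B, 8-aligned)
96..100  pitch  (4B, 4-aligned)
100..104  c  (4B, 4-aligned)
104..108  g  (4B, 4-aligned)
108..112  height  (4B, 4-aligned)
112..114  b  (2B, 2-aligned)
114..117  stride  (3B, 1-aligned)
117..118  layer  (1B, 1-aligned)
118..119  h  (1B, 1-aligned)
119..120  d  (1B, 1-aligned)
sizeof = 120, alignof = 8
128 − 120 = 8

8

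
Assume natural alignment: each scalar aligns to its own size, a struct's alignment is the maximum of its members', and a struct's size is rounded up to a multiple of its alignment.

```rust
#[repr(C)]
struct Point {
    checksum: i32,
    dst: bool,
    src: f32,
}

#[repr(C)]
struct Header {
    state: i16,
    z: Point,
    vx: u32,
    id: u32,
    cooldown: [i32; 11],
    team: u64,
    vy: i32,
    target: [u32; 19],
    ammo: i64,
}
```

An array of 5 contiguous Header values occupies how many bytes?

840

Point: 0..4  checksum  (4B, 4-aligned); 4..5  dst  (1B, 1-aligned); 5..8  -- padding (3B); 8..12  src  (4B, 4-aligned); sizeof = 12, alignof = 4
0..2  state  (2B, 2-aligned)
2..4  -- padding (2B)
4..16  z  (12B, 4-aligned)
16..20  vx  (4B, 4-aligned)
20..24  id  (4B, 4-aligned)
24..68  cooldown  (44B, 4-aligned)
68..72  -- padding (4B)
72..80  team  (8B, 8-aligned)
80..84  vy  (4B, 4-aligned)
84..160  target  (76B, 4-aligned)
160..168  ammo  (8B, 8-aligned)
sizeof = 168, alignof = 8
array of 5: 5 × 168 = 840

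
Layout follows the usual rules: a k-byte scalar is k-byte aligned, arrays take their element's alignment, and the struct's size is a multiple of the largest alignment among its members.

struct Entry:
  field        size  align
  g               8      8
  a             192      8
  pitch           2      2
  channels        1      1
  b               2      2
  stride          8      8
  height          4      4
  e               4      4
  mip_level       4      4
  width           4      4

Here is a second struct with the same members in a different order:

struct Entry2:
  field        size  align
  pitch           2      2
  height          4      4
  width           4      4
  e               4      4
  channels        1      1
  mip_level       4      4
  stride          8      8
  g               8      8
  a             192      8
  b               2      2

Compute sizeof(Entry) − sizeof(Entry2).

g at 0 (size 8, align 8) → ends 8
a at 8 (size 192, align 8) → ends 200
pitch at 200 (size 2, align 2) → ends 202
channels at 202 (size 1, align 1) → ends 203
pad 1 to align 2 for b
b at 204 (size 2, align 2) → ends 206
pad 2 to align 8 for stride
stride at 208 (size 8, align 8) → ends 216
height at 216 (size 4, align 4) → ends 220
e at 220 (size 4, align 4) → ends 224
mip_level at 224 (size 4, align 4) → ends 228
width at 228 (size 4, align 4) → ends 232
total 232 bytes, alignment 8
— Entry2 —
pitch at 0 (size 2, align 2) → ends 2
pad 2 to align 4 for height
height at 4 (size 4, align 4) → ends 8
width at 8 (size 4, align 4) → ends 12
e at 12 (size 4, align 4) → ends 16
channels at 16 (size 1, align 1) → ends 17
pad 3 to align 4 for mip_level
mip_level at 20 (size 4, align 4) → ends 24
stride at 24 (size 8, align 8) → ends 32
g at 32 (size 8, align 8) → ends 40
a at 40 (size 192, align 8) → ends 232
b at 232 (size 2, align 2) → ends 234
tail pad 6 to reach multiple of 8
total 240 bytes, alignment 8
232 − 240 = -8

-8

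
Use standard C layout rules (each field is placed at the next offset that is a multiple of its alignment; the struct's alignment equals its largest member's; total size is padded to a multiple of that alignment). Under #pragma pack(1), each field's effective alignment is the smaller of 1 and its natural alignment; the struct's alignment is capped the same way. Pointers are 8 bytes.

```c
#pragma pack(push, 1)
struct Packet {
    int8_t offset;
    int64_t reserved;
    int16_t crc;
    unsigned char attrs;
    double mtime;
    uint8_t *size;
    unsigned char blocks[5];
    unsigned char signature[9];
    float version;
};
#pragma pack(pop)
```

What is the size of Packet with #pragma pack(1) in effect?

@0: offset [1B, align 1] → 1
@1: reserved [8B, align 1] → 9
@9: crc [2B, align 1] → 11
@11: attrs [1B, align 1] → 12
@12: mtime [8B, align 1] → 20
@20: size [8B, align 1] → 28
@28: blocks [5B, align 1] → 33
@33: signature [9B, align 1] → 42
@42: version [4B, align 1] → 46
size 46, align 1

46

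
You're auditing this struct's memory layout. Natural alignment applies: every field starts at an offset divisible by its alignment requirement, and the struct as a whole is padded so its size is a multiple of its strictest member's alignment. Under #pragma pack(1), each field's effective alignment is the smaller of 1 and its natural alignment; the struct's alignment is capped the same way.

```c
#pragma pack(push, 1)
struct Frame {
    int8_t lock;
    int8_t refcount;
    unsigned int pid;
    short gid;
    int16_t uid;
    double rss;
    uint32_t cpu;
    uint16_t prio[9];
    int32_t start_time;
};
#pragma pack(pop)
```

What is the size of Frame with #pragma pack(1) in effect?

lock at 0 (size 1, align 1) → ends 1
refcount at 1 (size 1, align 1) → ends 2
pid at 2 (size 4, align 1) → ends 6
gid at 6 (size 2, align 1) → ends 8
uid at 8 (size 2, align 1) → ends 10
rss at 10 (size 8, align 1) → ends 18
cpu at 18 (size 4, align 1) → ends 22
prio at 22 (size 18, align 1) → ends 40
start_time at 40 (size 4, align 1) → ends 44
total 44 bytes, alignment 1

44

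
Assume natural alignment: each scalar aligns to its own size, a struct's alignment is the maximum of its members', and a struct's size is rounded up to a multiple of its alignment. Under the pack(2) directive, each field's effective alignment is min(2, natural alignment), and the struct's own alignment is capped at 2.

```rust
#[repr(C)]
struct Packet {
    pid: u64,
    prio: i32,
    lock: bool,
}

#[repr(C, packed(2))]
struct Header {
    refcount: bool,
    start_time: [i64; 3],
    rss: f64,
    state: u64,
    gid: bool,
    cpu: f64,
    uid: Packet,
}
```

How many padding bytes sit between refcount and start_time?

Packet: 0..8  pid  (8B, 8-aligned); 8..12  prio  (4B, 4-aligned); 12..13  lock  (1B, 1-aligned); 13..16  -- tail padding (3B); sizeof = 16, alignof = 8
0..1  refcount  (1B, 1-aligned)
1..2  -- padding (1B)
2..26  start_time  (24B, 2-aligned)

1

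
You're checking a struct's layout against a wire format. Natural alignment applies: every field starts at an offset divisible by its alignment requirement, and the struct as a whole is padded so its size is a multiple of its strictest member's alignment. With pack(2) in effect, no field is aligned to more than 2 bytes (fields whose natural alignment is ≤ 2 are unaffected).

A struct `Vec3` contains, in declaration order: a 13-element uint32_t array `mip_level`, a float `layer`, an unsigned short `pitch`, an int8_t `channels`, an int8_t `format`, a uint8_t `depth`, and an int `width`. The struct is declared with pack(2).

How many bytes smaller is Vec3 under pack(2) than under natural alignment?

natural layout:
  mip_level at 0 (size 52, align 4) → ends 52
  layer at 52 (size 4, align 4) → ends 56
  pitch at 56 (size 2, align 2) → ends 58
  channels at 58 (size 1, align 1) → ends 59
  format at 59 (size 1, align 1) → ends 60
  depth at 60 (size 1, align 1) → ends 61
  pad 3 to align 4 for width
  width at 64 (size 4, align 4) → ends 68
  total 68 bytes, alignment 4
packed(2) layout:
  mip_level at 0 (size 52, align 2) → ends 52
  layer at 52 (size 4, align 2) → ends 56
  pitch at 56 (size 2, align 2) → ends 58
  channels at 58 (size 1, align 1) → ends 59
  format at 59 (size 1, align 1) → ends 60
  depth at 60 (size 1, align 1) → ends 61
  pad 1 to align 2 for width
  width at 62 (size 4, align 2) → ends 66
  total 66 bytes, alignment 2
68 − 66 = 2

2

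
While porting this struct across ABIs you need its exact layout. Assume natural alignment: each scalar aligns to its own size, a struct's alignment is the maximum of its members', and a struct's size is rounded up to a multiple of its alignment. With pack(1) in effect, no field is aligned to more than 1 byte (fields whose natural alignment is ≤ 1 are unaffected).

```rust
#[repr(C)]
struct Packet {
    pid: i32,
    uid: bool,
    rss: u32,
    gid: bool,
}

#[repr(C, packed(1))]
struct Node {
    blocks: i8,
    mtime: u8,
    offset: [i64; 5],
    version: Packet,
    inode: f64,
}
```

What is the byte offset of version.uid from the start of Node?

Packet: pid at 0 (size 4, align 4) → ends 4; uid at 4 (size 1, align 1) → ends 5; pad 3 to align 4 for rss; rss at 8 (size 4, align 4) → ends 12; gid at 12 (size 1, align 1) → ends 13; tail pad 3 to reach multiple of 4; total 16 bytes, alignment 4
blocks at 0 (size 1, align 1) → ends 1
mtime at 1 (size 1, align 1) → ends 2
offset at 2 (size 40, align 1) → ends 42
version at 42 (size 16, align 1) → ends 58
within Packet: uid at 4
42 + 4 = 46

46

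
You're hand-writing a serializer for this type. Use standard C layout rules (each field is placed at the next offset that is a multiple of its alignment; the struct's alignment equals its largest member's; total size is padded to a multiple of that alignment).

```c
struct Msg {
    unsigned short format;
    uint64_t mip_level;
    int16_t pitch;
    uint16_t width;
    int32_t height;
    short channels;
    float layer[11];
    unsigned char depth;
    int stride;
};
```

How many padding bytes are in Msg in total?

11

0..2  format  (2B, 2-aligned)
2..8  -- padding (6B)
8..16  mip_level  (8B, 8-aligned)
16..18  pitch  (2B, 2-aligned)
18..20  width  (2B, 2-aligned)
20..24  height  (4B, 4-aligned)
24..26  channels  (2B, 2-aligned)
26..28  -- padding (2B)
28..72  layer  (44B, 4-aligned)
72..73  depth  (1B, 1-aligned)
73..76  -- padding (3B)
76..80  stride  (4B, 4-aligned)
sizeof = 80, alignof = 8
data bytes 69, size 80 → padding 11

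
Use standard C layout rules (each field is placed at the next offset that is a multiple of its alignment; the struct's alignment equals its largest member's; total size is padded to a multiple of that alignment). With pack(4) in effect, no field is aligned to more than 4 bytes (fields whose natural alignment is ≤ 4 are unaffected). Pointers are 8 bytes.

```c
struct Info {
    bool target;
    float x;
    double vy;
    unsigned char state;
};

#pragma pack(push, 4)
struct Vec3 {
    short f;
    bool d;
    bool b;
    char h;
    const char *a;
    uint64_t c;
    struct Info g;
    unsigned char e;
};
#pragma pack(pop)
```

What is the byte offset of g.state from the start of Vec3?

40

Info: 0..1  target  (1B, 1-aligned); 1..4  -- padding (3B); 4..8  x  (4B, 4-aligned); 8..16  vy  (8B, 8-aligned); 16..17  state  (1B, 1-aligned); 17..24  -- tail padding (7B); sizeof = 24, alignof = 8
0..2  f  (2B, 2-aligned)
2..3  d  (1B, 1-aligned)
3..4  b  (1B, 1-aligned)
4..5  h  (1B, 1-aligned)
5..8  -- padding (3B)
8..16  a  (8B, 4-aligned)
16..24  c  (8B, 4-aligned)
24..48  g  (24B, 4-aligned)
within Info: state at 16
24 + 16 = 40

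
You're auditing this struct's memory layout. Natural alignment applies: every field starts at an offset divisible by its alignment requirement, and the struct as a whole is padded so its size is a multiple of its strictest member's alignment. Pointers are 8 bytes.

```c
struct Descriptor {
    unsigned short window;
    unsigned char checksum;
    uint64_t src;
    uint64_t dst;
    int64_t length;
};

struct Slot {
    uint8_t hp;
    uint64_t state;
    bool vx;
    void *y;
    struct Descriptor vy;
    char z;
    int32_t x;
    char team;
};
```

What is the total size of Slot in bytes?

80

Descriptor: @0: window [2B, align 2] → 2; @2: checksum [1B, align 1] → 3; +5 pad (align 8); @8: src [8B, align 8] → 16; @16: dst [8B, align 8] → 24; @24: length [8B, align 8] → 32; size 32, align 8
@0: hp [1B, align 1] → 1
+7 pad (align 8)
@8: state [8B, align 8] → 16
@16: vx [1B, align 1] → 17
+7 pad (align 8)
@24: y [8B, align 8] → 32
@32: vy [32B, align 8] → 64
@64: z [1B, align 1] → 65
+3 pad (align 4)
@68: x [4B, align 4] → 72
@72: team [1B, align 1] → 73
+7 tail pad (align 8)
size 80, align 8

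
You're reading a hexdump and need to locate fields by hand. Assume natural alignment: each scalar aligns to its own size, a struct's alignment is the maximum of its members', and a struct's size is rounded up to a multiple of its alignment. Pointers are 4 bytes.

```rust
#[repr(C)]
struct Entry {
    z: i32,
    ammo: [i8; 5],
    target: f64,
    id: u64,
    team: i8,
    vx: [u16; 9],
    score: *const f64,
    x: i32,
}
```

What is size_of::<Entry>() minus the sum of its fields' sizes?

@0: z [4B, align 4] → 4
@4: ammo [5B, align 1] → 9
+7 pad (align 8)
@16: target [8B, align 8] → 24
@24: id [8B, align 8] → 32
@32: team [1B, align 1] → 33
+1 pad (align 2)
@34: vx [18B, align 2] → 52
@52: score [4B, align 4] → 56
@56: x [4B, align 4] → 60
+4 tail pad (align 8)
size 64, align 8
data bytes 52, size 64 → padding 12

12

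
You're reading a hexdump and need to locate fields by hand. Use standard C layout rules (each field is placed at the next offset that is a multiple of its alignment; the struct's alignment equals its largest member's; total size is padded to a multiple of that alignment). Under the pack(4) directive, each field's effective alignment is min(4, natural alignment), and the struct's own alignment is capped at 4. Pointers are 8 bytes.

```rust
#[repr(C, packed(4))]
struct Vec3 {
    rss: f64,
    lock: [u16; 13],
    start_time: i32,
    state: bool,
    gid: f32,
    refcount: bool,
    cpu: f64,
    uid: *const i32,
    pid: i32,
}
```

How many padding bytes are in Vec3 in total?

0..8  rss  (8B, 4-aligned)
8..34  lock  (26B, 2-aligned)
34..36  -- padding (2B)
36..40  start_time  (4B, 4-aligned)
40..41  state  (1B, 1-aligned)
41..44  -- padding (3B)
44..48  gid  (4B, 4-aligned)
48..49  refcount  (1B, 1-aligned)
49..52  -- padding (3B)
52..60  cpu  (8B, 4-aligned)
60..68  uid  (8B, 4-aligned)
68..72  pid  (4B, 4-aligned)
sizeof = 72, alignof = 4
data bytes 64, size 72 → padding 8

8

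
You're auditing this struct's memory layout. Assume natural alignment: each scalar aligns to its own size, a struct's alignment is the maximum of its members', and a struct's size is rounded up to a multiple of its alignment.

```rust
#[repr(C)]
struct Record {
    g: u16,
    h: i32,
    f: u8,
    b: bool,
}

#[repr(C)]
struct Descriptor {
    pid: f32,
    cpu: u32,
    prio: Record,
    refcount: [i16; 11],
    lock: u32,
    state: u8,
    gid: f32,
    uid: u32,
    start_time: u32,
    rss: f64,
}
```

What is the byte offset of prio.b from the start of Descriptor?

Record: g at 0 (size 2, align 2) → ends 2; pad 2 to align 4 for h; h at 4 (size 4, align 4) → ends 8; f at 8 (size 1, align 1) → ends 9; b at 9 (size 1, align 1) → ends 10; tail pad 2 to reach multiple of 4; total 12 bytes, alignment 4
pid at 0 (size 4, align 4) → ends 4
cpu at 4 (size 4, align 4) → ends 8
prio at 8 (size 12, align 4) → ends 20
within Record: b at 9
8 + 9 = 17

17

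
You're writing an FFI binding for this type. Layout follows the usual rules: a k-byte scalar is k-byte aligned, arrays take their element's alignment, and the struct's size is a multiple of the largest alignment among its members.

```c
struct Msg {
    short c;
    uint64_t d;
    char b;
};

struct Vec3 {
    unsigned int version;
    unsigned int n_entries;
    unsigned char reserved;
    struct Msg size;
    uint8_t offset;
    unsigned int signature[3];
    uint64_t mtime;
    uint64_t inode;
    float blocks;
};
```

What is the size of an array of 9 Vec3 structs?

720

Msg: @0: c [2B, align 2] → 2; +6 pad (align 8); @8: d [8B, align 8] → 16; @16: b [1B, align 1] → 17; +7 tail pad (align 8); size 24, align 8
@0: version [4B, align 4] → 4
@4: n_entries [4B, align 4] → 8
@8: reserved [1B, align 1] → 9
+7 pad (align 8)
@16: size [24B, align 8] → 40
@40: offset [1B, align 1] → 41
+3 pad (align 4)
@44: signature [12B, align 4] → 56
@56: mtime [8B, align 8] → 64
@64: inode [8B, align 8] → 72
@72: blocks [4B, align 4] → 76
+4 tail pad (align 8)
size 80, align 8
array of 9: 9 × 80 = 720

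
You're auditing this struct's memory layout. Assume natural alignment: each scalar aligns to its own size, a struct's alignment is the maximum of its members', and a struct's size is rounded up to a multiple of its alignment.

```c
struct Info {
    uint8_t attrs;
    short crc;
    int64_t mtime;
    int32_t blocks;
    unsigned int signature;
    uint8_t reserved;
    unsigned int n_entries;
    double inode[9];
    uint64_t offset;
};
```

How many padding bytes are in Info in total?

8

@0: attrs [1B, align 1] → 1
+1 pad (align 2)
@2: crc [2B, align 2] → 4
+4 pad (align 8)
@8: mtime [8B, align 8] → 16
@16: blocks [4B, align 4] → 20
@20: signature [4B, align 4] → 24
@24: reserved [1B, align 1] → 25
+3 pad (align 4)
@28: n_entries [4B, align 4] → 32
@32: inode [72B, align 8] → 104
@104: offset [8B, align 8] → 112
size 112, align 8
data bytes 104, size 112 → padding 8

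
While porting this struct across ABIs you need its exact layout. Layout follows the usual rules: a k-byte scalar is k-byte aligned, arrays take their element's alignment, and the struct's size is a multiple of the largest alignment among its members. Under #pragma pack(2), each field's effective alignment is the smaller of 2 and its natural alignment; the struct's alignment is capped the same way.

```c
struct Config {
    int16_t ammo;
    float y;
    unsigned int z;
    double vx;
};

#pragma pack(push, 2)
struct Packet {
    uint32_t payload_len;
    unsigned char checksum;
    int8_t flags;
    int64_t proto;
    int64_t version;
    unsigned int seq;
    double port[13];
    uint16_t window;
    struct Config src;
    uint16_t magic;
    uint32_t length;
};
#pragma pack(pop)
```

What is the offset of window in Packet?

Config: @0: ammo [2B, align 2] → 2; +2 pad (align 4); @4: y [4B, align 4] → 8; @8: z [4B, align 4] → 12; +4 pad (align 8); @16: vx [8B, align 8] → 24; size 24, align 8
@0: payload_len [4B, align 2] → 4
@4: checksum [1B, align 1] → 5
@5: flags [1B, align 1] → 6
@6: proto [8B, align 2] → 14
@14: version [8B, align 2] → 22
@22: seq [4B, align 2] → 26
@26: port [104B, align 2] → 130
@130: window [2B, align 2] → 132

130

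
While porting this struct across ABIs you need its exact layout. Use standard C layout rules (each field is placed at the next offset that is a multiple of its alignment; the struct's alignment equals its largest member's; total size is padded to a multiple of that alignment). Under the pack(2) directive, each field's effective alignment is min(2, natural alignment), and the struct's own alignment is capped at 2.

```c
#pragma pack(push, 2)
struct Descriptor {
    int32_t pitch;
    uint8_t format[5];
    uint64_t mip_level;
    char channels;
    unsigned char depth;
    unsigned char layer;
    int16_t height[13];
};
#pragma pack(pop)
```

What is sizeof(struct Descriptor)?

48

@0: pitch [4B, align 2] → 4
@4: format [5B, align 1] → 9
+1 pad (align 2)
@10: mip_level [8B, align 2] → 18
@18: channels [1B, align 1] → 19
@19: depth [1B, align 1] → 20
@20: layer [1B, align 1] → 21
+1 pad (align 2)
@22: height [26B, align 2] → 48
size 48, align 2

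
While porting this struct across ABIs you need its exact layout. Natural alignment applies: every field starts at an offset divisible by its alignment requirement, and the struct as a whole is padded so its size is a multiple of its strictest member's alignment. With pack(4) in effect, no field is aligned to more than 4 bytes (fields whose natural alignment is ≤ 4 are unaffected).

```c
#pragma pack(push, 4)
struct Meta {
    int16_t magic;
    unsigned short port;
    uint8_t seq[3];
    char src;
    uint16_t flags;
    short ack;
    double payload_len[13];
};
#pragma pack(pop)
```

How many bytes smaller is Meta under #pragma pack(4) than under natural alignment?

4

natural layout:
  @0: magic [2B, align 2] → 2
  @2: port [2B, align 2] → 4
  @4: seq [3B, align 1] → 7
  @7: src [1B, align 1] → 8
  @8: flags [2B, align 2] → 10
  @10: ack [2B, align 2] → 12
  +4 pad (align 8)
  @16: payload_len [104B, align 8] → 120
  size 120, align 8
packed(4) layout:
  @0: magic [2B, align 2] → 2
  @2: port [2B, align 2] → 4
  @4: seq [3B, align 1] → 7
  @7: src [1B, align 1] → 8
  @8: flags [2B, align 2] → 10
  @10: ack [2B, align 2] → 12
  @12: payload_len [104B, align 4] → 116
  size 116, align 4
120 − 116 = 4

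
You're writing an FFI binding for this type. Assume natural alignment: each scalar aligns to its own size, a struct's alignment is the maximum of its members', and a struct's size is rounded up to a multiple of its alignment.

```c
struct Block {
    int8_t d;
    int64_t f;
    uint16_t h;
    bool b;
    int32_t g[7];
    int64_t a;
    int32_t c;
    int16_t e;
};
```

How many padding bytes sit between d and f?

d at 0 (size 1, align 1) → ends 1
pad 7 to align 8 for f
f at 8 (size 8, align 8) → ends 16

7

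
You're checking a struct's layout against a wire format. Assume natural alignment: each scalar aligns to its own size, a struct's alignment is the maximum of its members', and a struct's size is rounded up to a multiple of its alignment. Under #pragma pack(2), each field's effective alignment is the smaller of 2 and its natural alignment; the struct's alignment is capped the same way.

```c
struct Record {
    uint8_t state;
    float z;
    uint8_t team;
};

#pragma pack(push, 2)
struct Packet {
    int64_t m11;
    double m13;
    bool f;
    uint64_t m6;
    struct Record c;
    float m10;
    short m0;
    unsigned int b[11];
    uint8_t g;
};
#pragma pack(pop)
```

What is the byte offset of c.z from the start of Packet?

30

Record: 0..1  state  (1B, 1-aligned); 1..4  -- padding (3B); 4..8  z  (4B, 4-aligned); 8..9  team  (1B, 1-aligned); 9..12  -- tail padding (3B); sizeof = 12, alignof = 4
0..8  m11  (8B, 2-aligned)
8..16  m13  (8B, 2-aligned)
16..17  f  (1B, 1-aligned)
17..18  -- padding (1B)
18..26  m6  (8B, 2-aligned)
26..38  c  (12B, 2-aligned)
within Record: z at 4
26 + 4 = 30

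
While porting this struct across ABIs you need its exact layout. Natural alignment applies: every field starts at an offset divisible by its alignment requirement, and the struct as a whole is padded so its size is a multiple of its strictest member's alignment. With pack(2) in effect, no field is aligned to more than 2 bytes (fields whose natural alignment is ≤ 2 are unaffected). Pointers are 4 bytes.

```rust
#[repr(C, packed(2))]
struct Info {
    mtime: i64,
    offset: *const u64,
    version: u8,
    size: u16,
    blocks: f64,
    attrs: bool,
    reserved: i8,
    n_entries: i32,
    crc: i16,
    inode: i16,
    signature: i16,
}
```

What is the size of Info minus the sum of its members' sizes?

1

mtime at 0 (size 8, align 2) → ends 8
offset at 8 (size 4, align 2) → ends 12
version at 12 (size 1, align 1) → ends 13
pad 1 to align 2 for size
size at 14 (size 2, align 2) → ends 16
blocks at 16 (size 8, align 2) → ends 24
attrs at 24 (size 1, align 1) → ends 25
reserved at 25 (size 1, align 1) → ends 26
n_entries at 26 (size 4, align 2) → ends 30
crc at 30 (size 2, align 2) → ends 32
inode at 32 (size 2, align 2) → ends 34
signature at 34 (size 2, align 2) → ends 36
total 36 bytes, alignment 2
data bytes 35, size 36 → padding 1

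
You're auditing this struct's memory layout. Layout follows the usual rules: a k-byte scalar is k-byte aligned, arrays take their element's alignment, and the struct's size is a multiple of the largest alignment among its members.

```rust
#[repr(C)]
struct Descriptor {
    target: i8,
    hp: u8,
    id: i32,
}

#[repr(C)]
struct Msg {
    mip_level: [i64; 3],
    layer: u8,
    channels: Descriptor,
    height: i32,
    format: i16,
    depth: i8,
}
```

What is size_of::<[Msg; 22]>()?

Descriptor: 0..1  target  (1B, 1-aligned); 1..2  hp  (1B, 1-aligned); 2..4  -- padding (2B); 4..8  id  (4B, 4-aligned); sizeof = 8, alignof = 4
0..24  mip_level  (24B, 8-aligned)
24..25  layer  (1B, 1-aligned)
25..28  -- padding (3B)
28..36  channels  (8B, 4-aligned)
36..40  height  (4B, 4-aligned)
40..42  format  (2B, 2-aligned)
42..43  depth  (1B, 1-aligned)
43..48  -- tail padding (5B)
sizeof = 48, alignof = 8
array of 22: 22 × 48 = 1056

1056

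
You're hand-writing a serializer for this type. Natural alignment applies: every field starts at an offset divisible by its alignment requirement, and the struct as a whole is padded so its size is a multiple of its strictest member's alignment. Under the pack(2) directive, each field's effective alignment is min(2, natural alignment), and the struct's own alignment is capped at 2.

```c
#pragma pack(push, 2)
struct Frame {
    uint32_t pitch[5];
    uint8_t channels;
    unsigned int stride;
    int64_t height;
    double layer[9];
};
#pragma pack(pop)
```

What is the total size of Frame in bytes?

@0: pitch [20B, align 2] → 20
@20: channels [1B, align 1] → 21
+1 pad (align 2)
@22: stride [4B, align 2] → 26
@26: height [8B, align 2] → 34
@34: layer [72B, align 2] → 106
size 106, align 2

106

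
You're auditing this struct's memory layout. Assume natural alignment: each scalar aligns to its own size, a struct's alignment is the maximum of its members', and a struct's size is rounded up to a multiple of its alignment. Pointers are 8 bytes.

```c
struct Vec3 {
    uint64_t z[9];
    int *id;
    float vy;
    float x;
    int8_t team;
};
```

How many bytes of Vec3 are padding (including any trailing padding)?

0..72  z  (72B, 8-aligned)
72..80  id  (8B, 8-aligned)
80..84  vy  (4B, 4-aligned)
84..88  x  (4B, 4-aligned)
88..89  team  (1B, 1-aligned)
89..96  -- tail padding (7B)
sizeof = 96, alignof = 8
data bytes 89, size 96 → padding 7

7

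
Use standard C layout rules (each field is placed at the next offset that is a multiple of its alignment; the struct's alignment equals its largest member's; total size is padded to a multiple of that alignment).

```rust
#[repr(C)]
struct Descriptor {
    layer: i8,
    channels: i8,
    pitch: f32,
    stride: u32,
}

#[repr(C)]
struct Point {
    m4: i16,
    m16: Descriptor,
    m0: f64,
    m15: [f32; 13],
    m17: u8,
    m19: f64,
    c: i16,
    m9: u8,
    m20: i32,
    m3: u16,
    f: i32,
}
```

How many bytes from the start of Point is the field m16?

4

Descriptor: @0: layer [1B, align 1] → 1; @1: channels [1B, align 1] → 2; +2 pad (align 4); @4: pitch [4B, align 4] → 8; @8: stride [4B, align 4] → 12; size 12, align 4
@0: m4 [2B, align 2] → 2
+2 pad (align 4)
@4: m16 [12B, align 4] → 16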